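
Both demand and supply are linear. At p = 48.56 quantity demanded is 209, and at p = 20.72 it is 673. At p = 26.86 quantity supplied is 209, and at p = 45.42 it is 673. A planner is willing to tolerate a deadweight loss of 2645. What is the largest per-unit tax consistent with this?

Demand slope = (20.72 − 48.56)/(673 − 209) = −0.06, so p = 61.1 − 0.06q.
Supply slope = (45.42 − 26.86)/(673 − 209) = 0.04, so p = 18.5 + 0.04q.
Competitive equilibrium: 61.1 − 0.06q = 18.5 + 0.04q → q* = 426, p* = 35.54.
A tax t gives Δq = t/0.1 and wedge t, so DWL = t²/0.2.
t²/0.2 = 2645 → t² = 529 → t = 23.

23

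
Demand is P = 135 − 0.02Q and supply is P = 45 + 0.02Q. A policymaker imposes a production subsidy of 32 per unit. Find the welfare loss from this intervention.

Competitive equilibrium: 135 − 0.02Q = 45 + 0.02Q → Q* = 2250, P* = 90.
The subsidy lowers effective supply by 32: P = 13 + 0.02Q.
New quantity: 135 − 0.02Q = 13 + 0.02Q → Q' = 3050.
Overproduction ΔQ = 3050 − 2250 = 800; wedge = subsidy = 32.
The triangle = ½ × 800 × 32 = 12800.

12800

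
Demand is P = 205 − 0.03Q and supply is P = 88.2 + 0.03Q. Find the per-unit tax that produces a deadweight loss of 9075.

Competitive equilibrium: 205 − 0.03Q = 88.2 + 0.03Q → Q* = 1946.6667, P* = 146.6.
A tax t gives ΔQ = t/0.06 and wedge t, so DWL = t²/0.12.
t²/0.12 = 9075 → t² = 1089 → t = 33.

33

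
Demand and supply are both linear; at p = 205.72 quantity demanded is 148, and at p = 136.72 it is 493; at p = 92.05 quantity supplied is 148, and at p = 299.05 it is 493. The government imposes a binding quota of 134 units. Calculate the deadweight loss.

Demand slope = (136.72 − 205.72)/(493 − 148) = −0.2, so p = 235.32 − 0.2q.
Supply slope = (299.05 − 92.05)/(493 − 148) = 0.6, so p = 3.25 + 0.6q.
Competitive equilibrium: 235.32 − 0.2q = 3.25 + 0.6q → q* = 290.0875, p* = 177.3025.
At q = 134: demand price = 235.32 − 0.2·134 = 208.52; supply price = 3.25 + 0.6·134 = 83.65.
Δq = 290.0875 − 134 = 156.0875; wedge = 208.52 − 83.65 = 124.87.
Deadweight loss = ½ × 156.0875 × 124.87 = 9745.32.

9745.32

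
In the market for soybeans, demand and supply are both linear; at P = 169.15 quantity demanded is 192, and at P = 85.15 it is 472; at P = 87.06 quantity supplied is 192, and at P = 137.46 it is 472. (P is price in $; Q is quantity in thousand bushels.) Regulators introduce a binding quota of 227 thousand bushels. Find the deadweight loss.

Demand slope = (85.15 − 169.15)/(472 − 192) = −0.3, so P = 226.75 − 0.3Q.
Supply slope = (137.46 − 87.06)/(472 − 192) = 0.18, so P = 52.5 + 0.18Q.
Competitive equilibrium: 226.75 − 0.3Q = 52.5 + 0.18Q → Q* = 363.0208, P* = 117.8438.
At Q = 227: demand price = 226.75 − 0.3·227 = 158.65; supply price = 52.5 + 0.18·227 = 93.36.
ΔQ = 363.0208 − 227 = 136.0208; wedge = 158.65 − 93.36 = 65.29.
Welfare loss = ½ × 136.0208 × 65.29 = $4440.40 thousand.

$4440.40 thousand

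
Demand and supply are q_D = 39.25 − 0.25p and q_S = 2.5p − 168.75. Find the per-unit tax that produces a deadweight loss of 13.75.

11

In inverse form: demand p = 157 − 4q, supply p = 67.5 + 0.4q.
Competitive equilibrium: 157 − 4q = 67.5 + 0.4q → q* = 20.3409, p* = 75.6364.
A tax t gives Δq = t/4.4 and wedge t, so DWL = t²/8.8.
t²/8.8 = 13.75 → t² = 121 → t = 11.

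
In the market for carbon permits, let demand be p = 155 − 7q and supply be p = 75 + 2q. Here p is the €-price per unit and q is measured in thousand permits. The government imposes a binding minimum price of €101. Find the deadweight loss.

Competitive equilibrium: 155 − 7q = 75 + 2q → q* = 8.8889, p* = 92.7778.
At the floor p = 101, quantity demanded = (155 − 101)/7 = 7.7143.
Sellers' marginal cost at q' = 7.7143: 75 + 2·7.7143 = 90.4286.
Δq = 8.8889 − 7.7143 = 1.1746; wedge = 101 − 90.4286 = 10.5714.
The triangle = ½ × 1.1746 × 10.5714 = €6.21 thousand.

€6.21 thousand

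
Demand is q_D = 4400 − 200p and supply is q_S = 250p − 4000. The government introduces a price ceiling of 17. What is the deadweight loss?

781.25

In inverse form: demand p = 22 − 0.005q, supply p = 16 + 0.004q.
Competitive equilibrium: 22 − 0.005q = 16 + 0.004q → q* = 666.6667, p* = 18.6667.
At the ceiling p = 17, quantity supplied = (17 − 16)/0.004 = 250.
Willingness to pay at q' = 250: 22 − 0.005·250 = 20.75.
Δq = 666.6667 − 250 = 416.6667; wedge = 20.75 − 17 = 3.75.
Deadweight loss = ½ × 416.6667 × 3.75 = 781.25.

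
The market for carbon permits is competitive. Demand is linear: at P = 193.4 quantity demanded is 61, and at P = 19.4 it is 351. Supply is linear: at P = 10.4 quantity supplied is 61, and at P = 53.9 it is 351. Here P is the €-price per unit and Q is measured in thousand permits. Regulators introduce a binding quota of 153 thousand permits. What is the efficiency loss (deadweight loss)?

€8664 thousand

Demand slope = (19.4 − 193.4)/(351 − 61) = −0.6, so P = 230 − 0.6Q.
Supply slope = (53.9 − 10.4)/(351 − 61) = 0.15, so P = 1.25 + 0.15Q.
Competitive equilibrium: 230 − 0.6Q = 1.25 + 0.15Q → Q* = 305, P* = 47.
At Q = 153: demand price = 230 − 0.6·153 = 138.2; supply price = 1.25 + 0.15·153 = 24.2.
ΔQ = 305 − 153 = 152; wedge = 138.2 − 24.2 = 114.
Deadweight loss = ½ × 152 × 114 = €8664 thousand.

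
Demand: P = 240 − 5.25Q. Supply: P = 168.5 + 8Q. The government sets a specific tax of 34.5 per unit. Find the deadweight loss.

44.92

Competitive equilibrium: 240 − 5.25Q = 168.5 + 8Q → Q* = 5.39623, P* = 211.66981.
With the tax, the buyer price exceeds the seller price by 34.5: (240 − 5.25Q) − (168.5 + 8Q) = 34.5 → Q' = 2.79245.
ΔQ = 5.39623 − 2.79245 = 2.60378; the wedge equals the tax, 34.5.
Welfare loss = ½ × 2.60378 × 34.5 = 44.92.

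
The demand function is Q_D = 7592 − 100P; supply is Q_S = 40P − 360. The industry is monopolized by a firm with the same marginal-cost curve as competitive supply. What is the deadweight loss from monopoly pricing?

3159.28

In inverse form: demand P = 75.92 − 0.01Q, supply P = 9 + 0.025Q.
Competitive equilibrium: 75.92 − 0.01Q = 9 + 0.025Q → Q* = 1912, P* = 56.8.
Marginal revenue: MR = 75.92 − 0.02Q. Set MR = MC: 75.92 − 0.02Q = 9 + 0.025Q → Q_m = 1487.1111.
Price P_m = 75.92 − 0.01·1487.1111 = 61.0489; MC(Q_m) = 9 + 0.025·1487.1111 = 46.1778.
Competitive Q* = 1912, so ΔQ = 424.8889; wedge = 61.0489 − 46.1778 = 14.8711.
The triangle = ½ × 424.8889 × 14.8711 = 3159.28.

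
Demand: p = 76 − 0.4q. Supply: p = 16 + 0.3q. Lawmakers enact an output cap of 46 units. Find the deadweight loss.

Competitive equilibrium: 76 − 0.4q = 16 + 0.3q → q* = 85.7143, p* = 41.7143.
At q = 46: demand price = 76 − 0.4·46 = 57.6; supply price = 16 + 0.3·46 = 29.8.
Δq = 85.7143 − 46 = 39.7143; wedge = 57.6 − 29.8 = 27.8.
DWL = ½ × 39.7143 × 27.8 = 552.03.

552.03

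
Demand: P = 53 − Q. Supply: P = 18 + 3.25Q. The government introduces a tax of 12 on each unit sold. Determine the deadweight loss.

16.94

Competitive equilibrium: 53 − Q = 18 + 3.25Q → Q* = 8.2353, P* = 44.7647.
With the tax, the buyer price exceeds the seller price by 12: (53 − Q) − (18 + 3.25Q) = 12 → Q' = 5.4118.
ΔQ = 8.2353 − 5.4118 = 2.8235; the wedge equals the tax, 12.
DWL = ½ × 2.8235 × 12 = 16.94.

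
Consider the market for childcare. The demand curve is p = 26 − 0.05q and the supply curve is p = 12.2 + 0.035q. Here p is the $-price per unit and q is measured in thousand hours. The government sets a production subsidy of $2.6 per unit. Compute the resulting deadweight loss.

$39.76 thousand

Competitive equilibrium: 26 − 0.05q = 12.2 + 0.035q → q* = 162.3529, p* = 17.8824.
The subsidy lowers effective supply by 2.6: p = 9.6 + 0.035q.
New quantity: 26 − 0.05q = 9.6 + 0.035q → q' = 192.9412.
Overproduction Δq = 192.9412 − 162.3529 = 30.5883; wedge = subsidy = 2.6.
Welfare loss = ½ × 30.5883 × 2.6 = $39.76 thousand.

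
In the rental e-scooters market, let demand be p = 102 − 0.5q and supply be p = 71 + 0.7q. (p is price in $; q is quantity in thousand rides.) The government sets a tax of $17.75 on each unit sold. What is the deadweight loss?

Competitive equilibrium: 102 − 0.5q = 71 + 0.7q → q* = 25.8333, p* = 89.0833.
With the tax, the buyer price exceeds the seller price by 17.75: (102 − 0.5q) − (71 + 0.7q) = 17.75 → q' = 11.0417.
Δq = 25.8333 − 11.0417 = 14.7916; the wedge equals the tax, 17.75.
The triangle = ½ × 14.7916 × 17.75 = $131.28 thousand.

$131.28 thousand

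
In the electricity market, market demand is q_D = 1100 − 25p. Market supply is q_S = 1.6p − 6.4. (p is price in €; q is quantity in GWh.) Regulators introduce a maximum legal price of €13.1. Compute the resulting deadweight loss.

€691.10

In inverse form: demand p = 44 − 0.04q, supply p = 4 + 0.625q.
Competitive equilibrium: 44 − 0.04q = 4 + 0.625q → q* = 60.1504, p* = 41.594.
At the ceiling p = 13.1, quantity supplied = (13.1 − 4)/0.625 = 14.56.
Willingness to pay at q' = 14.56: 44 − 0.04·14.56 = 43.4176.
Δq = 60.1504 − 14.56 = 45.5904; wedge = 43.4176 − 13.1 = 30.3176.
Welfare loss = ½ × 45.5904 × 30.3176 = €691.10.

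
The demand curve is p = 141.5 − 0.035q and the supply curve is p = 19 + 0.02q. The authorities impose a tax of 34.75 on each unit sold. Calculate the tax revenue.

55442.05

Competitive equilibrium: 141.5 − 0.035q = 19 + 0.02q → q* = 2227.27273, p* = 63.54545.
With the tax, the buyer price exceeds the seller price by 34.75: (141.5 − 0.035q) − (19 + 0.02q) = 34.75 → q' = 1595.45455.
Tax revenue = 34.75 × 1595.45455 = 55442.05.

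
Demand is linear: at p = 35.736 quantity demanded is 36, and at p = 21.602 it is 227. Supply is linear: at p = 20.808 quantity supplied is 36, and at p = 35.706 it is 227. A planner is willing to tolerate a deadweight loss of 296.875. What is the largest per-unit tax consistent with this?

Demand slope = (21.602 − 35.736)/(227 − 36) = −0.074, so p = 38.4 − 0.074q.
Supply slope = (35.706 − 20.808)/(227 − 36) = 0.078, so p = 18 + 0.078q.
Competitive equilibrium: 38.4 − 0.074q = 18 + 0.078q → q* = 134.2105, p* = 28.4684.
A tax t gives Δq = t/0.152 and wedge t, so DWL = t²/0.304.
t²/0.304 = 296.875 → t² = 90.25 → t = 9.5.

9.5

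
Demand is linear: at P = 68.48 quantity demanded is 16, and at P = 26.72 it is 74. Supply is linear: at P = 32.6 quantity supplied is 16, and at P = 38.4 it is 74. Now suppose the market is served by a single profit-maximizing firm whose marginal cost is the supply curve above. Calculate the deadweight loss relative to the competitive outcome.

320.02

Demand slope = (26.72 − 68.48)/(74 − 16) = −0.72, so P = 80 − 0.72Q.
Supply slope = (38.4 − 32.6)/(74 − 16) = 0.1, so P = 31 + 0.1Q.
Competitive equilibrium: 80 − 0.72Q = 31 + 0.1Q → Q* = 59.7561, P* = 36.9756.
Marginal revenue: MR = 80 − 1.44Q. Set MR = MC: 80 − 1.44Q = 31 + 0.1Q → Q_m = 31.8182.
Price P_m = 80 − 0.72·31.8182 = 57.0909; MC(Q_m) = 31 + 0.1·31.8182 = 34.1818.
Competitive Q* = 59.7561, so ΔQ = 27.9379; wedge = 57.0909 − 34.1818 = 22.9091.
Deadweight loss = ½ × 27.9379 × 22.9091 = 320.02.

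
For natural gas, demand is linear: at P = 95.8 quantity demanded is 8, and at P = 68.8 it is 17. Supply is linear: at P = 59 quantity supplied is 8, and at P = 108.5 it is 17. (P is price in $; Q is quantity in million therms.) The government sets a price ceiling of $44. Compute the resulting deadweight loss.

$211.64 million

Demand slope = (68.8 − 95.8)/(17 − 8) = −3, so P = 119.8 − 3Q.
Supply slope = (108.5 − 59)/(17 − 8) = 5.5, so P = 15 + 5.5Q.
Competitive equilibrium: 119.8 − 3Q = 15 + 5.5Q → Q* = 12.3294, P* = 82.8118.
At the ceiling P = 44, quantity supplied = (44 − 15)/5.5 = 5.2727.
Willingness to pay at Q' = 5.2727: 119.8 − 3·5.2727 = 103.9819.
ΔQ = 12.3294 − 5.2727 = 7.0567; wedge = 103.9819 − 44 = 59.9819.
Welfare loss = ½ × 7.0567 × 59.9819 = $211.64 million.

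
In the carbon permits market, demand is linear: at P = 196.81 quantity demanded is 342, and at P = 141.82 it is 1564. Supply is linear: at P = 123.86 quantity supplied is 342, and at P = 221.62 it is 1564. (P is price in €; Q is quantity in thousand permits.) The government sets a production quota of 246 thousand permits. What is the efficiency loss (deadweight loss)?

€28866.01 thousand

Demand slope = (141.82 − 196.81)/(1564 − 342) = −0.045, so P = 212.2 − 0.045Q.
Supply slope = (221.62 − 123.86)/(1564 − 342) = 0.08, so P = 96.5 + 0.08Q.
Competitive equilibrium: 212.2 − 0.045Q = 96.5 + 0.08Q → Q* = 925.6, P* = 170.548.
At Q = 246: demand price = 212.2 − 0.045·246 = 201.13; supply price = 96.5 + 0.08·246 = 116.18.
ΔQ = 925.6 − 246 = 679.6; wedge = 201.13 − 116.18 = 84.95.
Deadweight loss = ½ × 679.6 × 84.95 = €28866.01 thousand.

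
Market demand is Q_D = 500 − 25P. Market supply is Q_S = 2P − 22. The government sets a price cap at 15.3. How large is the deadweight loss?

In inverse form: demand P = 20 − 0.04Q, supply P = 11 + 0.5Q.
Competitive equilibrium: 20 − 0.04Q = 11 + 0.5Q → Q* = 16.6667, P* = 19.3333.
At the ceiling P = 15.3, quantity supplied = (15.3 − 11)/0.5 = 8.6.
Willingness to pay at Q' = 8.6: 20 − 0.04·8.6 = 19.656.
ΔQ = 16.6667 − 8.6 = 8.0667; wedge = 19.656 − 15.3 = 4.356.
Deadweight loss = ½ × 8.0667 × 4.356 = 17.57.

17.57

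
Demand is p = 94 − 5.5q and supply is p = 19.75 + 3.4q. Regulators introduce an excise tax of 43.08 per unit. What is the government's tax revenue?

150.88

Competitive equilibrium: 94 − 5.5q = 19.75 + 3.4q → q* = 8.3427, p* = 48.11517.
With the tax, the buyer price exceeds the seller price by 43.08: (94 − 5.5q) − (19.75 + 3.4q) = 43.08 → q' = 3.50225.
Tax revenue = 43.08 × 3.50225 = 150.88.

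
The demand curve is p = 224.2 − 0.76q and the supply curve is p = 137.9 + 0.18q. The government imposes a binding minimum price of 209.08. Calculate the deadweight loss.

Competitive equilibrium: 224.2 − 0.76q = 137.9 + 0.18q → q* = 91.8085, p* = 154.4255.
At the floor p = 209.08, quantity demanded = (224.2 − 209.08)/0.76 = 19.8947.
Sellers' marginal cost at q' = 19.8947: 137.9 + 0.18·19.8947 = 141.481.
Δq = 91.8085 − 19.8947 = 71.9138; wedge = 209.08 − 141.481 = 67.599.
The triangle = ½ × 71.9138 × 67.599 = 2430.65.

2430.65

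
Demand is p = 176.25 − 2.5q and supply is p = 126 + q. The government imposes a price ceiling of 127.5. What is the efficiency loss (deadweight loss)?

Competitive equilibrium: 176.25 − 2.5q = 126 + q → q* = 14.35714, p* = 140.35714.
At the ceiling p = 127.5, quantity supplied = (127.5 − 126)/1 = 1.5.
Willingness to pay at q' = 1.5: 176.25 − 2.5·1.5 = 172.5.
Δq = 14.35714 − 1.5 = 12.85714; wedge = 172.5 − 127.5 = 45.
DWL = ½ × 12.85714 × 45 = 289.29.

289.29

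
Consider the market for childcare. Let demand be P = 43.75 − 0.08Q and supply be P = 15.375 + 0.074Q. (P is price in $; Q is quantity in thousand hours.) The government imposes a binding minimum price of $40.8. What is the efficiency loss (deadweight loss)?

$1672.47 thousand

Competitive equilibrium: 43.75 − 0.08Q = 15.375 + 0.074Q → Q* = 184.25325, P* = 29.00974.
At the floor P = 40.8, quantity demanded = (43.75 − 40.8)/0.08 = 36.875.
Sellers' marginal cost at Q' = 36.875: 15.375 + 0.074·36.875 = 18.10375.
ΔQ = 184.25325 − 36.875 = 147.37825; wedge = 40.8 − 18.10375 = 22.69625.
Deadweight loss = ½ × 147.37825 × 22.69625 = $1672.47 thousand.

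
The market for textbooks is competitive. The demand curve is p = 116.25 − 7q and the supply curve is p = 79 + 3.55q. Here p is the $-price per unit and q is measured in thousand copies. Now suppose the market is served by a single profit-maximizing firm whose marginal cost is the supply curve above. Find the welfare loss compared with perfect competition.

Competitive equilibrium: 116.25 − 7q = 79 + 3.55q → q* = 3.5308, p* = 91.5344.
Marginal revenue: MR = 116.25 − 14q. Set MR = MC: 116.25 − 14q = 79 + 3.55q → q_m = 2.1225.
Price p_m = 116.25 − 7·2.1225 = 101.3925; MC(q_m) = 79 + 3.55·2.1225 = 86.5349.
Competitive q* = 3.5308, so Δq = 1.4083; wedge = 101.3925 − 86.5349 = 14.8576.
Welfare loss = ½ × 1.4083 × 14.8576 = $10.46 thousand.

$10.46 thousand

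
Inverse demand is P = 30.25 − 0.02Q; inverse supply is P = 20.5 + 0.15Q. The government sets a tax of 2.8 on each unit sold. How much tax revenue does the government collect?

Competitive equilibrium: 30.25 − 0.02Q = 20.5 + 0.15Q → Q* = 57.3529, P* = 29.1029.
With the tax, the buyer price exceeds the seller price by 2.8: (30.25 − 0.02Q) − (20.5 + 0.15Q) = 2.8 → Q' = 40.8824.
Tax revenue = 2.8 × 40.8824 = 114.47.

114.47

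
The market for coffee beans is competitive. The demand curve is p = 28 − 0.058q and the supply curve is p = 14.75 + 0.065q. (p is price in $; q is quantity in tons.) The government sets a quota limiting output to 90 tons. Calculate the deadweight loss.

Competitive equilibrium: 28 − 0.058q = 14.75 + 0.065q → q* = 107.7236, p* = 21.752.
At q = 90: demand price = 28 − 0.058·90 = 22.78; supply price = 14.75 + 0.065·90 = 20.6.
Δq = 107.7236 − 90 = 17.7236; wedge = 22.78 − 20.6 = 2.18.
Welfare loss = ½ × 17.7236 × 2.18 = $19.32.

$19.32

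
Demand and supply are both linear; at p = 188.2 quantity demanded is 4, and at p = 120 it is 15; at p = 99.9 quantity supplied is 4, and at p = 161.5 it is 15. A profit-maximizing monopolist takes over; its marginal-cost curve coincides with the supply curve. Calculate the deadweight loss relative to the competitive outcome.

Demand slope = (120 − 188.2)/(15 − 4) = −6.2, so p = 213 − 6.2q.
Supply slope = (161.5 − 99.9)/(15 − 4) = 5.6, so p = 77.5 + 5.6q.
Competitive equilibrium: 213 − 6.2q = 77.5 + 5.6q → q* = 11.4831, p* = 141.8051.
Marginal revenue: MR = 213 − 12.4q. Set MR = MC: 213 − 12.4q = 77.5 + 5.6q → q_m = 7.5278.
Price p_m = 213 − 6.2·7.5278 = 166.3276; MC(q_m) = 77.5 + 5.6·7.5278 = 119.6557.
Competitive q* = 11.4831, so Δq = 3.9553; wedge = 166.3276 − 119.6557 = 46.6719.
DWL = ½ × 3.9553 × 46.6719 = 92.30.

92.30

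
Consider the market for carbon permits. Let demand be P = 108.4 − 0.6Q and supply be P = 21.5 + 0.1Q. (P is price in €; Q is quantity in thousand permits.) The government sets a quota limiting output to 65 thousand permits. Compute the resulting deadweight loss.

€1224.26 thousand

Competitive equilibrium: 108.4 − 0.6Q = 21.5 + 0.1Q → Q* = 124.1429, P* = 33.9143.
At Q = 65: demand price = 108.4 − 0.6·65 = 69.4; supply price = 21.5 + 0.1·65 = 28.
ΔQ = 124.1429 − 65 = 59.1429; wedge = 69.4 − 28 = 41.4.
Welfare loss = ½ × 59.1429 × 41.4 = €1224.26 thousand.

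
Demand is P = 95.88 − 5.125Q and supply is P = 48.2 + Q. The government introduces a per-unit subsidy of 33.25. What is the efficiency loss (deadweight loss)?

90.25

Competitive equilibrium: 95.88 − 5.125Q = 48.2 + Q → Q* = 7.7845, P* = 55.9845.
The subsidy lowers effective supply by 33.25: P = 14.95 + Q.
New quantity: 95.88 − 5.125Q = 14.95 + Q → Q' = 13.2131.
Overproduction ΔQ = 13.2131 − 7.7845 = 5.4286; wedge = subsidy = 33.25.
Deadweight loss = ½ × 5.4286 × 33.25 = 90.25.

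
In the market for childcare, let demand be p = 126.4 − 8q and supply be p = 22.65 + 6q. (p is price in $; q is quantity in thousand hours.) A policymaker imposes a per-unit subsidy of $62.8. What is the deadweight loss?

$140.85 thousand

Competitive equilibrium: 126.4 − 8q = 22.65 + 6q → q* = 7.4107, p* = 67.1143.
The subsidy lowers effective supply by 62.8: p = 6q − 40.15.
New quantity: 126.4 − 8q = 6q − 40.15 → q' = 11.8964.
Overproduction Δq = 11.8964 − 7.4107 = 4.4857; wedge = subsidy = 62.8.
DWL = ½ × 4.4857 × 62.8 = $140.85 thousand.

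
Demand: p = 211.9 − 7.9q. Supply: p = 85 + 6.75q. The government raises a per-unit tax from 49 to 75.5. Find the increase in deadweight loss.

112.60

Competitive equilibrium: 211.9 − 7.9q = 85 + 6.75q → q* = 8.6621, p* = 143.4693.
For a per-unit tax t: Δq = t/14.65, so DWL = ½·t·(t/14.65) = t²/29.3.
At t = 49: DWL = 81.945. At t = 75.5: DWL = 194.548.
Increase = 194.548 − 81.945 = 112.60.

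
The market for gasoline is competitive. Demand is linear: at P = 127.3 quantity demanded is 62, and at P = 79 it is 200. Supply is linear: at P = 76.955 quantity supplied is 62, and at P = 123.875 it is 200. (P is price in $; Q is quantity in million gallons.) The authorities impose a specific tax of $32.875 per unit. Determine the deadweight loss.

$783.16 million

Demand slope = (79 − 127.3)/(200 − 62) = −0.35, so P = 149 − 0.35Q.
Supply slope = (123.875 − 76.955)/(200 − 62) = 0.34, so P = 55.875 + 0.34Q.
Competitive equilibrium: 149 − 0.35Q = 55.875 + 0.34Q → Q* = 134.9638, P* = 101.7627.
With the tax, the buyer price exceeds the seller price by 32.875: (149 − 0.35Q) − (55.875 + 0.34Q) = 32.875 → Q' = 87.3188.
ΔQ = 134.9638 − 87.3188 = 47.645; the wedge equals the tax, 32.875.
Welfare loss = ½ × 47.645 × 32.875 = $783.16 million.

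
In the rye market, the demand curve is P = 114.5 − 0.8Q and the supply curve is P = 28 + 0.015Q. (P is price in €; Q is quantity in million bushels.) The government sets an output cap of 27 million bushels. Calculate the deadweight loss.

€2551.90 million

Competitive equilibrium: 114.5 − 0.8Q = 28 + 0.015Q → Q* = 106.13497, P* = 29.59202.
At Q = 27: demand price = 114.5 − 0.8·27 = 92.9; supply price = 28 + 0.015·27 = 28.405.
ΔQ = 106.13497 − 27 = 79.13497; wedge = 92.9 − 28.405 = 64.495.
Deadweight loss = ½ × 79.13497 × 64.495 = €2551.90 million.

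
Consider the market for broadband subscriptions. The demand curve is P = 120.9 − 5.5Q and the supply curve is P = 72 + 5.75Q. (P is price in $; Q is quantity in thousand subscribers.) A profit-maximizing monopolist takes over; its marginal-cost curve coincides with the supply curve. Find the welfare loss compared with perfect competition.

$11.46 thousand

Competitive equilibrium: 120.9 − 5.5Q = 72 + 5.75Q → Q* = 4.3467, P* = 96.9933.
Marginal revenue: MR = 120.9 − 11Q. Set MR = MC: 120.9 − 11Q = 72 + 5.75Q → Q_m = 2.9194.
Price P_m = 120.9 − 5.5·2.9194 = 104.8433; MC(Q_m) = 72 + 5.75·2.9194 = 88.7866.
Competitive Q* = 4.3467, so ΔQ = 1.4273; wedge = 104.8433 − 88.7866 = 16.0567.
Welfare loss = ½ × 1.4273 × 16.0567 = $11.46 thousand.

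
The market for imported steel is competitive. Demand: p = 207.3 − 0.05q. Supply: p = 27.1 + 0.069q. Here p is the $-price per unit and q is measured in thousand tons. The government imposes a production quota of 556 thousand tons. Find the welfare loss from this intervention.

Competitive equilibrium: 207.3 − 0.05q = 27.1 + 0.069q → q* = 1514.2857, p* = 131.5857.
At q = 556: demand price = 207.3 − 0.05·556 = 179.5; supply price = 27.1 + 0.069·556 = 65.464.
Δq = 1514.2857 − 556 = 958.2857; wedge = 179.5 − 65.464 = 114.036.
DWL = ½ × 958.2857 × 114.036 = $54639.53 thousand.

$54639.53 thousand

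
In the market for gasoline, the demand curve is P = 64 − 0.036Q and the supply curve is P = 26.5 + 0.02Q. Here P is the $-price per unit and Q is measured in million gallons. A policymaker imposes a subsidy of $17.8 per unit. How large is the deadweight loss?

Competitive equilibrium: 64 − 0.036Q = 26.5 + 0.02Q → Q* = 669.6429, P* = 39.8929.
The subsidy lowers effective supply by 17.8: P = 8.7 + 0.02Q.
New quantity: 64 − 0.036Q = 8.7 + 0.02Q → Q' = 987.5.
Overproduction ΔQ = 987.5 − 669.6429 = 317.8571; wedge = subsidy = 17.8.
Welfare loss = ½ × 317.8571 × 17.8 = $2828.93 million.

$2828.93 million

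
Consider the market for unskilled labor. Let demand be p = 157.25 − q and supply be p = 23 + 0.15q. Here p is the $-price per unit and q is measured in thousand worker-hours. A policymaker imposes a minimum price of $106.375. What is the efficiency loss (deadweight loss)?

Competitive equilibrium: 157.25 − q = 23 + 0.15q → q* = 116.7391, p* = 40.5109.
At the floor p = 106.375, quantity demanded = (157.25 − 106.375)/1 = 50.875.
Sellers' marginal cost at q' = 50.875: 23 + 0.15·50.875 = 30.6313.
Δq = 116.7391 − 50.875 = 65.8641; wedge = 106.375 − 30.6313 = 75.7437.
The triangle = ½ × 65.8641 × 75.7437 = $2494.40 thousand.

$2494.40 thousand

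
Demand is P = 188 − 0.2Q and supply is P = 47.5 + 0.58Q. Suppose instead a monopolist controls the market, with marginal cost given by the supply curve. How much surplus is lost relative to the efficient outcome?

Competitive equilibrium: 188 − 0.2Q = 47.5 + 0.58Q → Q* = 180.1282, P* = 151.9744.
Marginal revenue: MR = 188 − 0.4Q. Set MR = MC: 188 − 0.4Q = 47.5 + 0.58Q → Q_m = 143.3673.
Price P_m = 188 − 0.2·143.3673 = 159.3265; MC(Q_m) = 47.5 + 0.58·143.3673 = 130.653.
Competitive Q* = 180.1282, so ΔQ = 36.7609; wedge = 159.3265 − 130.653 = 28.6735.
Deadweight loss = ½ × 36.7609 × 28.6735 = 527.03.

527.03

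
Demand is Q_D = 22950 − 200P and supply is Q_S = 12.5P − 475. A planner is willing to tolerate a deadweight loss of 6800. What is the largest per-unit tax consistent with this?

In inverse form: demand P = 114.75 − 0.005Q, supply P = 38 + 0.08Q.
Competitive equilibrium: 114.75 − 0.005Q = 38 + 0.08Q → Q* = 902.9412, P* = 110.2353.
A tax t gives ΔQ = t/0.085 and wedge t, so DWL = t²/0.17.
t²/0.17 = 6800 → t² = 1156 → t = 34.

34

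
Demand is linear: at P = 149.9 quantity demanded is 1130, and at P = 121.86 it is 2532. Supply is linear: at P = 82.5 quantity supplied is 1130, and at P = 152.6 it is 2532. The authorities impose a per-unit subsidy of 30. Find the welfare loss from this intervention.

6428.57

Demand slope = (121.86 − 149.9)/(2532 − 1130) = −0.02, so P = 172.5 − 0.02Q.
Supply slope = (152.6 − 82.5)/(2532 − 1130) = 0.05, so P = 26 + 0.05Q.
Competitive equilibrium: 172.5 − 0.02Q = 26 + 0.05Q → Q* = 2092.8571, P* = 130.6429.
The subsidy lowers effective supply by 30: P = 0.05Q − 4.
New quantity: 172.5 − 0.02Q = 0.05Q − 4 → Q' = 2521.4286.
Overproduction ΔQ = 2521.4286 − 2092.8571 = 428.5715; wedge = subsidy = 30.
DWL = ½ × 428.5715 × 30 = 6428.57.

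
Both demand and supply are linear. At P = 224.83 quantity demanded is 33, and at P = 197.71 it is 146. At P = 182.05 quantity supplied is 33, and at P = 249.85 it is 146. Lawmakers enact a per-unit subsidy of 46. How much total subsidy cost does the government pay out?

Demand slope = (197.71 − 224.83)/(146 − 33) = −0.24, so P = 232.75 − 0.24Q.
Supply slope = (249.85 − 182.05)/(146 − 33) = 0.6, so P = 162.25 + 0.6Q.
Competitive equilibrium: 232.75 − 0.24Q = 162.25 + 0.6Q → Q* = 83.9286, P* = 212.6071.
The subsidy lowers effective supply by 46: P = 116.25 + 0.6Q.
New quantity: 232.75 − 0.24Q = 116.25 + 0.6Q → Q' = 138.6905.
Total subsidy cost = 46 × 138.6905 = 6379.76.

6379.76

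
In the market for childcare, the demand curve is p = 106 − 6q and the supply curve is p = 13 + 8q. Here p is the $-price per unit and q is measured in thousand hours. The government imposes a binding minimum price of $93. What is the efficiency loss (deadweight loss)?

Competitive equilibrium: 106 − 6q = 13 + 8q → q* = 6.6429, p* = 66.1429.
At the floor p = 93, quantity demanded = (106 − 93)/6 = 2.1667.
Sellers' marginal cost at q' = 2.1667: 13 + 8·2.1667 = 30.3336.
Δq = 6.6429 − 2.1667 = 4.4762; wedge = 93 − 30.3336 = 62.6664.
DWL = ½ × 4.4762 × 62.6664 = $140.25 thousand.

$140.25 thousand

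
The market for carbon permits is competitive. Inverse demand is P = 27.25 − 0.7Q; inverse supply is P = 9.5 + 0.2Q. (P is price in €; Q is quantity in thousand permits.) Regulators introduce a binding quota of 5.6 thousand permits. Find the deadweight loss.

€89.75 thousand

Competitive equilibrium: 27.25 − 0.7Q = 9.5 + 0.2Q → Q* = 19.7222, P* = 13.4444.
At Q = 5.6: demand price = 27.25 − 0.7·5.6 = 23.33; supply price = 9.5 + 0.2·5.6 = 10.62.
ΔQ = 19.7222 − 5.6 = 14.1222; wedge = 23.33 − 10.62 = 12.71.
Welfare loss = ½ × 14.1222 × 12.71 = €89.75 thousand.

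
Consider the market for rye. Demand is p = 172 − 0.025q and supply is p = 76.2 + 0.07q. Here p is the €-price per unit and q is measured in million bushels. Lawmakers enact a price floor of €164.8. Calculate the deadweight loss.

Competitive equilibrium: 172 − 0.025q = 76.2 + 0.07q → q* = 1008.4211, p* = 146.7895.
At the floor p = 164.8, quantity demanded = (172 − 164.8)/0.025 = 288.
Sellers' marginal cost at q' = 288: 76.2 + 0.07·288 = 96.36.
Δq = 1008.4211 − 288 = 720.4211; wedge = 164.8 − 96.36 = 68.44.
The triangle = ½ × 720.4211 × 68.44 = €24652.81 million.

€24652.81 million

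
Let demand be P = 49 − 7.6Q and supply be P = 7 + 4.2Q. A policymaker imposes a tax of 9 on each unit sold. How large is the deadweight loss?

3.43

Competitive equilibrium: 49 − 7.6Q = 7 + 4.2Q → Q* = 3.5593, P* = 21.9492.
With the tax, the buyer price exceeds the seller price by 9: (49 − 7.6Q) − (7 + 4.2Q) = 9 → Q' = 2.7966.
ΔQ = 3.5593 − 2.7966 = 0.7627; the wedge equals the tax, 9.
Deadweight loss = ½ × 0.7627 × 9 = 3.43.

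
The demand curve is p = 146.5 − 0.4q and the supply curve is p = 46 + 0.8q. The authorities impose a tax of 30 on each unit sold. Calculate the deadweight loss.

Competitive equilibrium: 146.5 − 0.4q = 46 + 0.8q → q* = 83.75, p* = 113.
With the tax, the buyer price exceeds the seller price by 30: (146.5 − 0.4q) − (46 + 0.8q) = 30 → q' = 58.75.
Δq = 83.75 − 58.75 = 25; the wedge equals the tax, 30.
Deadweight loss = ½ × 25 × 30 = 375.

375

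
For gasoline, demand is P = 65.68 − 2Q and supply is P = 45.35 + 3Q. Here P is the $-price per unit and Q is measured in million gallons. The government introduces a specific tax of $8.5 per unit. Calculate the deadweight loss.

$7.225 million

Competitive equilibrium: 65.68 − 2Q = 45.35 + 3Q → Q* = 4.066, P* = 57.548.
With the tax, the buyer price exceeds the seller price by 8.5: (65.68 − 2Q) − (45.35 + 3Q) = 8.5 → Q' = 2.366.
ΔQ = 4.066 − 2.366 = 1.7; the wedge equals the tax, 8.5.
Welfare loss = ½ × 1.7 × 8.5 = $7.225 million.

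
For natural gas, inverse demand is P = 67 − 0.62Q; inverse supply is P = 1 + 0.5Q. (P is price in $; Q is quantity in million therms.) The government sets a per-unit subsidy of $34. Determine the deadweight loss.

$516.07 million

Competitive equilibrium: 67 − 0.62Q = 1 + 0.5Q → Q* = 58.9286, P* = 30.4643.
The subsidy lowers effective supply by 34: P = 0.5Q − 33.
New quantity: 67 − 0.62Q = 0.5Q − 33 → Q' = 89.2857.
Overproduction ΔQ = 89.2857 − 58.9286 = 30.3571; wedge = subsidy = 34.
Welfare loss = ½ × 30.3571 × 34 = $516.07 million.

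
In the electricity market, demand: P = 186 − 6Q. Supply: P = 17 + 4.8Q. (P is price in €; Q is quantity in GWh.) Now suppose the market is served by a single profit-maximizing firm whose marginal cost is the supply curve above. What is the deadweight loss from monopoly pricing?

Competitive equilibrium: 186 − 6Q = 17 + 4.8Q → Q* = 15.6481, P* = 92.1111.
Marginal revenue: MR = 186 − 12Q. Set MR = MC: 186 − 12Q = 17 + 4.8Q → Q_m = 10.0595.
Price P_m = 186 − 6·10.0595 = 125.643; MC(Q_m) = 17 + 4.8·10.0595 = 65.2856.
Competitive Q* = 15.6481, so ΔQ = 5.5886; wedge = 125.643 − 65.2856 = 60.3574.
The triangle = ½ × 5.5886 × 60.3574 = €168.66.

€168.66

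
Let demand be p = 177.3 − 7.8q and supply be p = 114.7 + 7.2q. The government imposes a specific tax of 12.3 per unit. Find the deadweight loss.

5.043

Competitive equilibrium: 177.3 − 7.8q = 114.7 + 7.2q → q* = 4.1733, p* = 144.748.
With the tax, the buyer price exceeds the seller price by 12.3: (177.3 − 7.8q) − (114.7 + 7.2q) = 12.3 → q' = 3.3533.
Δq = 4.1733 − 3.3533 = 0.82; the wedge equals the tax, 12.3.
Welfare loss = ½ × 0.82 × 12.3 = 5.043.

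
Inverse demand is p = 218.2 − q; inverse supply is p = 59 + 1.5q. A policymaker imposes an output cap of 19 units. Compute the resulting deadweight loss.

2495.378

Competitive equilibrium: 218.2 − q = 59 + 1.5q → q* = 63.68, p* = 154.52.
At q = 19: demand price = 218.2 − 1·19 = 199.2; supply price = 59 + 1.5·19 = 87.5.
Δq = 63.68 − 19 = 44.68; wedge = 199.2 − 87.5 = 111.7.
Welfare loss = ½ × 44.68 × 111.7 = 2495.378.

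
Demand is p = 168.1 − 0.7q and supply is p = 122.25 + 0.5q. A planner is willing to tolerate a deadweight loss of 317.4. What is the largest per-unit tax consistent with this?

Competitive equilibrium: 168.1 − 0.7q = 122.25 + 0.5q → q* = 38.2083, p* = 141.3542.
A tax t gives Δq = t/1.2 and wedge t, so DWL = t²/2.4.
t²/2.4 = 317.4 → t² = 761.76 → t = 27.6.

27.6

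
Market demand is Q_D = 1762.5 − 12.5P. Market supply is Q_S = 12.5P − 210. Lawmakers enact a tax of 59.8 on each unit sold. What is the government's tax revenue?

In inverse form: demand P = 141 − 0.08Q, supply P = 16.8 + 0.08Q.
Competitive equilibrium: 141 − 0.08Q = 16.8 + 0.08Q → Q* = 776.25, P* = 78.9.
With the tax, the buyer price exceeds the seller price by 59.8: (141 − 0.08Q) − (16.8 + 0.08Q) = 59.8 → Q' = 402.5.
Tax revenue = 59.8 × 402.5 = 24069.50.

24069.50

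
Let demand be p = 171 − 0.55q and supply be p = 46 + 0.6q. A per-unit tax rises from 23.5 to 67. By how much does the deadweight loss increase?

1711.63

Competitive equilibrium: 171 − 0.55q = 46 + 0.6q → q* = 108.6957, p* = 111.2174.
For a per-unit tax t: Δq = t/1.15, so DWL = ½·t·(t/1.15) = t²/2.3.
At t = 23.5: DWL = 240.109. At t = 67: DWL = 1951.739.
Increase = 1951.739 − 240.109 = 1711.63.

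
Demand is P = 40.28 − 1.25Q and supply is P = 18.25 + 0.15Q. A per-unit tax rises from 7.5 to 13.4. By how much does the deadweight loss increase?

Competitive equilibrium: 40.28 − 1.25Q = 18.25 + 0.15Q → Q* = 15.7357, P* = 20.6104.
For a per-unit tax t: ΔQ = t/1.4, so DWL = ½·t·(t/1.4) = t²/2.8.
At t = 7.5: DWL = 20.089. At t = 13.4: DWL = 64.129.
Increase = 64.129 − 20.089 = 44.04.

44.04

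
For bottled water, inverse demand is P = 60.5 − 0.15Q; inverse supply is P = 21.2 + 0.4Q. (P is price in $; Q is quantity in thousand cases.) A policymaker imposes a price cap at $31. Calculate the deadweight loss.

$606.30 thousand

Competitive equilibrium: 60.5 − 0.15Q = 21.2 + 0.4Q → Q* = 71.4545, P* = 49.7818.
At the ceiling P = 31, quantity supplied = (31 − 21.2)/0.4 = 24.5.
Willingness to pay at Q' = 24.5: 60.5 − 0.15·24.5 = 56.825.
ΔQ = 71.4545 − 24.5 = 46.9545; wedge = 56.825 − 31 = 25.825.
Welfare loss = ½ × 46.9545 × 25.825 = $606.30 thousand.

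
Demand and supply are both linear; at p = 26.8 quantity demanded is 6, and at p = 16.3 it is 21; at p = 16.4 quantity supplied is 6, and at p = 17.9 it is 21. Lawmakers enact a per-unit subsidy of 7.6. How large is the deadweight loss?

36.10

Demand slope = (16.3 − 26.8)/(21 − 6) = −0.7, so p = 31 − 0.7q.
Supply slope = (17.9 − 16.4)/(21 − 6) = 0.1, so p = 15.8 + 0.1q.
Competitive equilibrium: 31 − 0.7q = 15.8 + 0.1q → q* = 19, p* = 17.7.
The subsidy lowers effective supply by 7.6: p = 8.2 + 0.1q.
New quantity: 31 − 0.7q = 8.2 + 0.1q → q' = 28.5.
Overproduction Δq = 28.5 − 19 = 9.5; wedge = subsidy = 7.6.
DWL = ½ × 9.5 × 7.6 = 36.10.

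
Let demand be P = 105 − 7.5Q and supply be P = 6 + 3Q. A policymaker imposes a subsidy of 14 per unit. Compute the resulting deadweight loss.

Competitive equilibrium: 105 − 7.5Q = 6 + 3Q → Q* = 9.4286, P* = 34.2857.
The subsidy lowers effective supply by 14: P = 3Q − 8.
New quantity: 105 − 7.5Q = 3Q − 8 → Q' = 10.7619.
Overproduction ΔQ = 10.7619 − 9.4286 = 1.3333; wedge = subsidy = 14.
The triangle = ½ × 1.3333 × 14 = 9.33.

9.33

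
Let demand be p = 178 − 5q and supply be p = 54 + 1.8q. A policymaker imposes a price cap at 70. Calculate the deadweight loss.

297.01

Competitive equilibrium: 178 − 5q = 54 + 1.8q → q* = 18.2353, p* = 86.8235.
At the ceiling p = 70, quantity supplied = (70 − 54)/1.8 = 8.8889.
Willingness to pay at q' = 8.8889: 178 − 5·8.8889 = 133.5555.
Δq = 18.2353 − 8.8889 = 9.3464; wedge = 133.5555 − 70 = 63.5555.
Welfare loss = ½ × 9.3464 × 63.5555 = 297.01.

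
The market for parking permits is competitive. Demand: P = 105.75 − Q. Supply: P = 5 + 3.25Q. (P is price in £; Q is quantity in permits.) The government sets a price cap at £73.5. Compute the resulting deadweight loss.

Competitive equilibrium: 105.75 − Q = 5 + 3.25Q → Q* = 23.7059, P* = 82.0441.
At the ceiling P = 73.5, quantity supplied = (73.5 − 5)/3.25 = 21.0769.
Willingness to pay at Q' = 21.0769: 105.75 − 1·21.0769 = 84.6731.
ΔQ = 23.7059 − 21.0769 = 2.629; wedge = 84.6731 − 73.5 = 11.1731.
DWL = ½ × 2.629 × 11.1731 = £14.69.

£14.69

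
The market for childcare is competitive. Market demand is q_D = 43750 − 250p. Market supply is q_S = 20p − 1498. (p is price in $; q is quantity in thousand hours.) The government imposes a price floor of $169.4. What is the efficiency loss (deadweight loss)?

$5557.87 thousand

In inverse form: demand p = 175 − 0.004q, supply p = 74.9 + 0.05q.
Competitive equilibrium: 175 − 0.004q = 74.9 + 0.05q → q* = 1853.7037, p* = 167.5852.
At the floor p = 169.4, quantity demanded = (175 − 169.4)/0.004 = 1400.
Sellers' marginal cost at q' = 1400: 74.9 + 0.05·1400 = 144.9.
Δq = 1853.7037 − 1400 = 453.7037; wedge = 169.4 − 144.9 = 24.5.
The triangle = ½ × 453.7037 × 24.5 = $5557.87 thousand.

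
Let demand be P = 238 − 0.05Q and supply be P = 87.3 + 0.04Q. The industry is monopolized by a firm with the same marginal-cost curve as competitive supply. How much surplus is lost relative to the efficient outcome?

16093.03

Competitive equilibrium: 238 − 0.05Q = 87.3 + 0.04Q → Q* = 1674.44444, P* = 154.27778.
Marginal revenue: MR = 238 − 0.1Q. Set MR = MC: 238 − 0.1Q = 87.3 + 0.04Q → Q_m = 1076.42857.
Price P_m = 238 − 0.05·1076.42857 = 184.17857; MC(Q_m) = 87.3 + 0.04·1076.42857 = 130.35714.
Competitive Q* = 1674.44444, so ΔQ = 598.01587; wedge = 184.17857 − 130.35714 = 53.82143.
Welfare loss = ½ × 598.01587 × 53.82143 = 16093.03.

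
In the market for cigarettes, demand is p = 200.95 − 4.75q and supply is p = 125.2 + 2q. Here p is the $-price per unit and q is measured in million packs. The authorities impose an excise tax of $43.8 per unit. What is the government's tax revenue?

Competitive equilibrium: 200.95 − 4.75q = 125.2 + 2q → q* = 11.2222, p* = 147.6444.
With the tax, the buyer price exceeds the seller price by 43.8: (200.95 − 4.75q) − (125.2 + 2q) = 43.8 → q' = 4.7333.
Tax revenue = 43.8 × 4.7333 = $207.32 million.

$207.32 million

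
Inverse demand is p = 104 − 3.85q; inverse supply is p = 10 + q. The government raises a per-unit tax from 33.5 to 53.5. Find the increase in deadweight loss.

179.38

Competitive equilibrium: 104 − 3.85q = 10 + q → q* = 19.3814, p* = 29.3814.
For a per-unit tax t: Δq = t/4.85, so DWL = ½·t·(t/4.85) = t²/9.7.
At t = 33.5: DWL = 115.696. At t = 53.5: DWL = 295.077.
Increase = 295.077 − 115.696 = 179.38.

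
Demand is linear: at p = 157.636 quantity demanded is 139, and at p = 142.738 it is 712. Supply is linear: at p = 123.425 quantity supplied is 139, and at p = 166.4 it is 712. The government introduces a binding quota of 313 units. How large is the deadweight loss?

Demand slope = (142.738 − 157.636)/(712 − 139) = −0.026, so p = 161.25 − 0.026q.
Supply slope = (166.4 − 123.425)/(712 − 139) = 0.075, so p = 113 + 0.075q.
Competitive equilibrium: 161.25 − 0.026q = 113 + 0.075q → q* = 477.7228, p* = 148.8292.
At q = 313: demand price = 161.25 − 0.026·313 = 153.112; supply price = 113 + 0.075·313 = 136.475.
Δq = 477.7228 − 313 = 164.7228; wedge = 153.112 − 136.475 = 16.637.
Deadweight loss = ½ × 164.7228 × 16.637 = 1370.25.

1370.25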